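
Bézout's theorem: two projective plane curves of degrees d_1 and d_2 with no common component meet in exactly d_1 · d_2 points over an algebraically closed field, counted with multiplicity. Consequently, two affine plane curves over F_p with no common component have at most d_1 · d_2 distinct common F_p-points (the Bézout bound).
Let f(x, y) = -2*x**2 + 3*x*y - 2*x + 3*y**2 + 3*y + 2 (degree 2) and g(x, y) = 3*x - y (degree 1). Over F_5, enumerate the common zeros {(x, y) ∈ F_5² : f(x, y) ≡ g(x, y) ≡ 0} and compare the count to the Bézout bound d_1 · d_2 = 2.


Common zeros: ∅; count = 0; Bézout bound = 2.

deg(f) = 2, deg(g) = 1, so Bézout bound = 2.
Scan x ∈ F_5. For each x, list the y ∈ F_5 with f(x, y) ≡ 0 and those with g(x, y) ≡ 0 (mod 5); the common zeros in that column are the intersection.
  x = 0: f ≡ 0 at y ∈ {2}; g ≡ 0 at y ∈ {0}; common: ∅.
  x = 1: f ≡ 0 at y ∈ {4}; g ≡ 0 at y ∈ {3}; common: ∅.
  x = 2: f ≡ 0 at y ∈ {0, 2}; g ≡ 0 at y ∈ {1}; common: ∅.
  x = 3: f ≡ 0 at y ∈ ∅; g ≡ 0 at y ∈ {4}; common: ∅.
  x = 4: f ≡ 0 at y ∈ {1, 4}; g ≡ 0 at y ∈ {2}; common: ∅.
Collecting: common zeros = ∅, so the count is 0.
Comparison with the Bézout bound: 0 ≤ 2 = deg(f)·deg(g), as expected for curves with no common component (the affine F_5-count falls short of the bound because intersections may lie at infinity, over extension fields, or carry multiplicity).


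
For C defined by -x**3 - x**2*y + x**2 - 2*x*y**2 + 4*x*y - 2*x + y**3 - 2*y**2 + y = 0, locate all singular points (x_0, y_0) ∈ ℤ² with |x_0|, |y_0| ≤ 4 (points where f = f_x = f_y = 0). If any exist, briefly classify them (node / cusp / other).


Singular points: {(0, 1)}; classification: cusp.

Compute partial derivatives:
  f_x = -3*x**2 - 2*x*y + 2*x - 2*y**2 + 4*y - 2.
  f_y = -x**2 - 4*x*y + 4*x + 3*y**2 - 4*y + 1.
Scan x_0 ∈ {−4, ..., 4}. For each x_0, f_y(x_0, y) is a polynomial in y; find its integer roots y ∈ {−4, ..., 4}, then test f_x and f at those candidates.
  x = -4: f_y(-4, y) = 3*y**2 + 12*y - 31; no integer root y with |y| ≤ 4.
  x = -3: f_y(-3, y) = 3*y**2 + 8*y - 20; no integer root y with |y| ≤ 4.
  x = -2: f_y(-2, y) = 3*y**2 + 4*y - 11; no integer root y with |y| ≤ 4.
  x = -1: f_y(-1, y) = 3*y**2 - 4; no integer root y with |y| ≤ 4.
  x = 0: f_y(0, y) = 3*y**2 - 4*y + 1; vanishes at y ∈ {1}. (0, 1): f_x = 0, f = 0 — SINGULAR.
  x = 1: f_y(1, y) = 3*y**2 - 8*y + 4; vanishes at y ∈ {2}. (1, 2): f_x = -7 ≠ 0.
  x = 2: f_y(2, y) = 3*y**2 - 12*y + 5; no integer root y with |y| ≤ 4.
  x = 3: f_y(3, y) = 3*y**2 - 16*y + 4; no integer root y with |y| ≤ 4.
  x = 4: f_y(4, y) = 3*y**2 - 20*y + 1; no integer root y with |y| ≤ 4.
Only singular point on the grid: (0, 1).
Classify: substitute x = 0 + u, y = 1 + v and expand: f = -u**3 - u**2*v - 2*u*v**2 + v**3 + v**2.
No constant or linear terms (consistent with a singular point). Quadratic part: v**2. Cubic part: -u**3 - u**2*v - 2*u*v**2 + v**3.
The quadratic part v**2 is a perfect square, so there is a single (double) tangent line v = 0, i.e. y = 1. Restricting the cubic part to that line (v = 0) leaves -u**3 ≠ 0, so f is not divisible by v and the branch is v² ≈ u**3 to lowest order — this is a cusp.
Classification: cusp.


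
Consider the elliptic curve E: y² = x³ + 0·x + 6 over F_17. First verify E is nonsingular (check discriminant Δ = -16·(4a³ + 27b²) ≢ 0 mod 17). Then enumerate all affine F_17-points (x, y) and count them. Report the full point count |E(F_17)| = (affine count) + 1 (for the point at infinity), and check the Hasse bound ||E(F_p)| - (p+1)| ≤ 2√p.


Affine points = {(3, 4), (3, 13), (4, 6), (4, 11), (6, 1), (6, 16), (7, 3), (7, 14), (8, 5), (8, 12), (9, 2), (9, 15), (12, 0), (14, 8), (14, 9), (15, 7), (15, 10)}; affine count = 17; |E(F_17)| = 18.

Discriminant check: Δ ∝ 4a³ + 27b² = 4·0³ + 27·6² = 4·0 + 27·36 ≡ 3 (mod 17). Nonzero ⇒ E is nonsingular.
For each x ∈ F_17, compute rhs = x³ + 0·x + 6 mod 17, then count y ∈ F_17 with y² ≡ rhs.
  x = 0: rhs = 6, matching y values: none (0 points).
  x = 1: rhs = 7, matching y values: none (0 points).
  x = 2: rhs = 14, matching y values: none (0 points).
  x = 3: rhs = 16, matching y values: 4, 13 (2 points).
  x = 4: rhs = 2, matching y values: 6, 11 (2 points).
  x = 5: rhs = 12, matching y values: none (0 points).
  x = 6: rhs = 1, matching y values: 1, 16 (2 points).
  x = 7: rhs = 9, matching y values: 3, 14 (2 points).
  x = 8: rhs = 8, matching y values: 5, 12 (2 points).
  x = 9: rhs = 4, matching y values: 2, 15 (2 points).
  x = 10: rhs = 3, matching y values: none (0 points).
  x = 11: rhs = 11, matching y values: none (0 points).
  x = 12: rhs = 0, matching y values: 0 (1 points).
  x = 13: rhs = 10, matching y values: none (0 points).
  x = 14: rhs = 13, matching y values: 8, 9 (2 points).
  x = 15: rhs = 15, matching y values: 7, 10 (2 points).
  x = 16: rhs = 5, matching y values: none (0 points).
Total affine count: 17.
Full point count |E(F_17)| = 17 + 1 = 18.
Hasse bound: |18 − (17+1)| = |0| = 0 ≤ 2√17 ≈ 8.2462 ✓.


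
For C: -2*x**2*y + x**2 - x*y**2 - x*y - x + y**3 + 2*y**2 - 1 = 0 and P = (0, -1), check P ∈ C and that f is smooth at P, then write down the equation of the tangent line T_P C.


Tangent line at P: -x - y - 1 = 0.

Step 1: f(0, -1) = 0, so P lies on C.
Step 2: partial derivatives
  f_x(x, y) = -4*x*y + 2*x - y**2 - y - 1, f_y(x, y) = -2*x**2 - 2*x*y - x + 3*y**2 + 4*y.
  f_x(P) = -1, f_y(P) = -1 (gradient nonzero, so P is smooth).
Step 3: tangent line at P: -1·(x − 0) + -1·(y − -1) = 0.
Expanding: -x - y - 1 = 0.


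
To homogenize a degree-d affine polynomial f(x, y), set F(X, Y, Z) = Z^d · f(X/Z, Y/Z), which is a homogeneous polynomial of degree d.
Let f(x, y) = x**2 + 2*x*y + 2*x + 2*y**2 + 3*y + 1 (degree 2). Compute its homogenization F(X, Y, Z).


F(X, Y, Z) = X**2 + 2*X*Y + 2*X*Z + 2*Y**2 + 3*Y*Z + Z**2

deg(f) = 2.
Substitute x = X/Z, y = Y/Z into f, then multiply by Z^2.
  monomial 1·x^2·y^0 ↦ 1·X^2·Y^0·Z^0.
  monomial 2·x^1·y^1 ↦ 2·X^1·Y^1·Z^0.
  monomial 2·x^1·y^0 ↦ 2·X^1·Y^0·Z^1.
  monomial 2·x^0·y^2 ↦ 2·X^0·Y^2·Z^0.
  monomial 3·x^0·y^1 ↦ 3·X^0·Y^1·Z^1.
  monomial 1·x^0·y^0 ↦ 1·X^0·Y^0·Z^2.
Collecting: F(X, Y, Z) = X**2 + 2*X*Y + 2*X*Z + 2*Y**2 + 3*Y*Z + Z**2.


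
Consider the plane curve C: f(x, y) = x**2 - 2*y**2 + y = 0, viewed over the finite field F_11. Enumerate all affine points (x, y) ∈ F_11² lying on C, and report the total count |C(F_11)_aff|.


Affine F_11-points: {(0, 0), (0, 6), (1, 1), (1, 5), (2, 3), (5, 7), (5, 10), (6, 7), (6, 10), (9, 3), (10, 1), (10, 5)}; count = 12.

For each of the 121 pairs (x, y) ∈ F_11², evaluate f(x, y) mod 11. Record the zeros.
  x = 0: [0↦0, 1↦10, 2↦5, 3↦7, 4↦5, 5↦10, 6↦0, 7↦8, 8↦1, 9↦1, 10↦8]  zeros at y ∈ {0, 6}
  x = 1: [0↦1, 1↦0, 2↦6, 3↦8, 4↦6, 5↦0, 6↦1, 7↦9, 8↦2, 9↦2, 10↦9]  zeros at y ∈ {1, 5}
  x = 2: [0↦4, 1↦3, 2↦9, 3↦0, 4↦9, 5↦3, 6↦4, 7↦1, 8↦5, 9↦5, 10↦1]  zeros at y ∈ {3}
  x = 3: [0↦9, 1↦8, 2↦3, 3↦5, 4↦3, 5↦8, 6↦9, 7↦6, 8↦10, 9↦10, 10↦6]  zeros at y ∈ ∅
  x = 4: [0↦5, 1↦4, 2↦10, 3↦1, 4↦10, 5↦4, 6↦5, 7↦2, 8↦6, 9↦6, 10↦2]  zeros at y ∈ ∅
  x = 5: [0↦3, 1↦2, 2↦8, 3↦10, 4↦8, 5↦2, 6↦3, 7↦0, 8↦4, 9↦4, 10↦0]  zeros at y ∈ {7, 10}
  x = 6: [0↦3, 1↦2, 2↦8, 3↦10, 4↦8, 5↦2, 6↦3, 7↦0, 8↦4, 9↦4, 10↦0]  zeros at y ∈ {7, 10}
  x = 7: [0↦5, 1↦4, 2↦10, 3↦1, 4↦10, 5↦4, 6↦5, 7↦2, 8↦6, 9↦6, 10↦2]  zeros at y ∈ ∅
  x = 8: [0↦9, 1↦8, 2↦3, 3↦5, 4↦3, 5↦8, 6↦9, 7↦6, 8↦10, 9↦10, 10↦6]  zeros at y ∈ ∅
  x = 9: [0↦4, 1↦3, 2↦9, 3↦0, 4↦9, 5↦3, 6↦4, 7↦1, 8↦5, 9↦5, 10↦1]  zeros at y ∈ {3}
  x = 10: [0↦1, 1↦0, 2↦6, 3↦8, 4↦6, 5↦0, 6↦1, 7↦9, 8↦2, 9↦2, 10↦9]  zeros at y ∈ {1, 5}
Collecting zeros: affine points = {(0, 0), (0, 6), (1, 1), (1, 5), (2, 3), (5, 7), (5, 10), (6, 7), (6, 10), (9, 3), (10, 1), (10, 5)}.
Total count |C(F_11)_aff| = 12.


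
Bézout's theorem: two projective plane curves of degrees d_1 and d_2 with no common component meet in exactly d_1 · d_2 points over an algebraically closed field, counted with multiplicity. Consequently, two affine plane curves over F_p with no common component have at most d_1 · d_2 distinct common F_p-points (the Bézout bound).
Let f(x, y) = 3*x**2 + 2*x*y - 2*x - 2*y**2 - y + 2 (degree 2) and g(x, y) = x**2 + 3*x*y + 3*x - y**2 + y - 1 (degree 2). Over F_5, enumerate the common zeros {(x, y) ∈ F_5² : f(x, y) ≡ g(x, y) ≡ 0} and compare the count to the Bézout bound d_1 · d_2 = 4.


Common zeros: ∅; count = 0; Bézout bound = 4.

deg(f) = 2, deg(g) = 2, so Bézout bound = 4.
Scan x ∈ F_5. For each x, list the y ∈ F_5 with f(x, y) ≡ 0 and those with g(x, y) ≡ 0 (mod 5); the common zeros in that column are the intersection.
  x = 0: f ≡ 0 at y ∈ ∅; g ≡ 0 at y ∈ ∅; common: ∅.
  x = 1: f ≡ 0 at y ∈ {4}; g ≡ 0 at y ∈ ∅; common: ∅.
  x = 2: f ≡ 0 at y ∈ {0, 4}; g ≡ 0 at y ∈ {1}; common: ∅.
  x = 3: f ≡ 0 at y ∈ {2, 3}; g ≡ 0 at y ∈ ∅; common: ∅.
  x = 4: f ≡ 0 at y ∈ {3}; g ≡ 0 at y ∈ ∅; common: ∅.
Collecting: common zeros = ∅, so the count is 0.
Comparison with the Bézout bound: 0 ≤ 4 = deg(f)·deg(g), as expected for curves with no common component (the affine F_5-count falls short of the bound because intersections may lie at infinity, over extension fields, or carry multiplicity).


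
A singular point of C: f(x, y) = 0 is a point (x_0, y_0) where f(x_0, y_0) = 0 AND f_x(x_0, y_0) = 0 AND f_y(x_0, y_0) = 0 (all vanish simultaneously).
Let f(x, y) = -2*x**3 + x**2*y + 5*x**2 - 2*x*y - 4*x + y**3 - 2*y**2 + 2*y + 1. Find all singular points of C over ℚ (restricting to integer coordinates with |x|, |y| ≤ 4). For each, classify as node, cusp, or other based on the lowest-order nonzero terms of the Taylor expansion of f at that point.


Singular points: {(1, 1)}; classification: cusp.

Compute partial derivatives:
  f_x = -6*x**2 + 2*x*y + 10*x - 2*y - 4.
  f_y = x**2 - 2*x + 3*y**2 - 4*y + 2.
Scan x_0 ∈ {−4, ..., 4}. For each x_0, f_y(x_0, y) is a polynomial in y; find its integer roots y ∈ {−4, ..., 4}, then test f_x and f at those candidates.
  x = -4: f_y(-4, y) = 3*y**2 - 4*y + 26; no integer root y with |y| ≤ 4.
  x = -3: f_y(-3, y) = 3*y**2 - 4*y + 17; no integer root y with |y| ≤ 4.
  x = -2: f_y(-2, y) = 3*y**2 - 4*y + 10; no integer root y with |y| ≤ 4.
  x = -1: f_y(-1, y) = 3*y**2 - 4*y + 5; no integer root y with |y| ≤ 4.
  x = 0: f_y(0, y) = 3*y**2 - 4*y + 2; no integer root y with |y| ≤ 4.
  x = 1: f_y(1, y) = 3*y**2 - 4*y + 1; vanishes at y ∈ {1}. (1, 1): f_x = 0, f = 0 — SINGULAR.
  x = 2: f_y(2, y) = 3*y**2 - 4*y + 2; no integer root y with |y| ≤ 4.
  x = 3: f_y(3, y) = 3*y**2 - 4*y + 5; no integer root y with |y| ≤ 4.
  x = 4: f_y(4, y) = 3*y**2 - 4*y + 10; no integer root y with |y| ≤ 4.
Only singular point on the grid: (1, 1).
Classify: substitute x = 1 + u, y = 1 + v and expand: f = -2*u**3 + u**2*v + v**3 + v**2.
No constant or linear terms (consistent with a singular point). Quadratic part: v**2. Cubic part: -2*u**3 + u**2*v + v**3.
The quadratic part v**2 is a perfect square, so there is a single (double) tangent line v = 0, i.e. y = 1. Restricting the cubic part to that line (v = 0) leaves -2*u**3 ≠ 0, so f is not divisible by v and the branch is v² ≈ 2*u**3 to lowest order — this is a cusp.
Classification: cusp.


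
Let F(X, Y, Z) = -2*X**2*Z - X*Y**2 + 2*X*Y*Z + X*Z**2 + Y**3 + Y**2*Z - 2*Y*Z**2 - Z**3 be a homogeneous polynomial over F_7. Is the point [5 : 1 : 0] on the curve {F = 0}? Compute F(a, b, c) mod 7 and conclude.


F(5,1,0) ≡ 3 (mod 7); P is NOT on the curve.

Evaluate F(5, 1, 0) term-by-term (mod 7).
  -2*X**2*Z ↦ -2·25·1·0 = 0
  -X*Y**2 ↦ -1·5·1·1 = -5
  2*X*Y*Z ↦ 2·5·1·0 = 0
  X*Z**2 ↦ 1·5·1·0 = 0
  Y**3 ↦ 1·1·1·1 = 1
  Y**2*Z ↦ 1·1·1·0 = 0
  -2*Y*Z**2 ↦ -2·1·1·0 = 0
  -Z**3 ↦ -1·1·1·0 = 0
Sum: F(5, 1, 0) = (0) + (-5) + (0) + (0) + (1) + (0) + (0) + (0) = -4.
Reducing mod 7: -4 ≡ 3 (mod 7).
Since F(a, b, c) ≡ 3 ≠ 0 (mod 7), P does NOT lie on the curve.


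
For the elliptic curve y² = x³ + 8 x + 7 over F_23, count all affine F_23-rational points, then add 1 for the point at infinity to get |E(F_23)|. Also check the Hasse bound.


Affine points = {(1, 4), (1, 19), (2, 10), (2, 13), (3, 9), (3, 14), (6, 8), (6, 15), (8, 10), (8, 13), (9, 7), (9, 16), (10, 11), (10, 12), (11, 0), (13, 10), (13, 13), (15, 11), (15, 12), (18, 7), (18, 16), (19, 7), (19, 16), (20, 5), (20, 18), (21, 11), (21, 12)}; affine count = 27; |E(F_23)| = 28.

Discriminant check: Δ ∝ 4a³ + 27b² = 4·8³ + 27·7² = 4·512 + 27·49 ≡ 13 (mod 23). Nonzero ⇒ E is nonsingular.
For each x ∈ F_23, compute rhs = x³ + 8·x + 7 mod 23, then count y ∈ F_23 with y² ≡ rhs.
  x = 0: rhs = 7, matching y values: none (0 points).
  x = 1: rhs = 16, matching y values: 4, 19 (2 points).
  x = 2: rhs = 8, matching y values: 10, 13 (2 points).
  x = 3: rhs = 12, matching y values: 9, 14 (2 points).
  x = 4: rhs = 11, matching y values: none (0 points).
  x = 5: rhs = 11, matching y values: none (0 points).
  x = 6: rhs = 18, matching y values: 8, 15 (2 points).
  x = 7: rhs = 15, matching y values: none (0 points).
  x = 8: rhs = 8, matching y values: 10, 13 (2 points).
  x = 9: rhs = 3, matching y values: 7, 16 (2 points).
  x = 10: rhs = 6, matching y values: 11, 12 (2 points).
  x = 11: rhs = 0, matching y values: 0 (1 points).
  x = 12: rhs = 14, matching y values: none (0 points).
  x = 13: rhs = 8, matching y values: 10, 13 (2 points).
  x = 14: rhs = 11, matching y values: none (0 points).
  x = 15: rhs = 6, matching y values: 11, 12 (2 points).
  x = 16: rhs = 22, matching y values: none (0 points).
  x = 17: rhs = 19, matching y values: none (0 points).
  x = 18: rhs = 3, matching y values: 7, 16 (2 points).
  x = 19: rhs = 3, matching y values: 7, 16 (2 points).
  x = 20: rhs = 2, matching y values: 5, 18 (2 points).
  x = 21: rhs = 6, matching y values: 11, 12 (2 points).
  x = 22: rhs = 21, matching y values: none (0 points).
Total affine count: 27.
Full point count |E(F_23)| = 27 + 1 = 28.
Hasse bound: |28 − (23+1)| = |4| = 4 ≤ 2√23 ≈ 9.5917 ✓.


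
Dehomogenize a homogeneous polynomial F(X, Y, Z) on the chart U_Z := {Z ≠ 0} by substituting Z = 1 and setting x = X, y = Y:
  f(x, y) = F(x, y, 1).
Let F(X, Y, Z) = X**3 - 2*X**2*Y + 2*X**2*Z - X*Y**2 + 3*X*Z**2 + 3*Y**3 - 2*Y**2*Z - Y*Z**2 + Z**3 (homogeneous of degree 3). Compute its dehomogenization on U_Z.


f(x, y) = x**3 - 2*x**2*y + 2*x**2 - x*y**2 + 3*x + 3*y**3 - 2*y**2 - y + 1

On U_Z we set Z = 1. Each monomial c·X^i·Y^j·Z^k in F becomes c·x^i·y^j·1^k = c·x^i·y^j.
Substituting Z = 1: F(X, Y, 1) = x**3 - 2*x**2*y + 2*x**2 - x*y**2 + 3*x + 3*y**3 - 2*y**2 - y + 1.
Note: deg(f) ≤ deg(F) = 3; strict inequality happens when F is divisible by Z (lost terms).


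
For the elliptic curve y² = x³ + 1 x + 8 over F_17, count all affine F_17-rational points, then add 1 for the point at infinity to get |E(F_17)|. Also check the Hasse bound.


Affine points = {(0, 5), (0, 12), (2, 1), (2, 16), (3, 2), (3, 15), (4, 5), (4, 12), (5, 6), (5, 11), (6, 3), (6, 14), (7, 1), (7, 16), (8, 1), (8, 16), (9, 7), (9, 10), (10, 7), (10, 10), (13, 5), (13, 12), (15, 7), (15, 10)}; affine count = 24; |E(F_17)| = 25.

Discriminant check: Δ ∝ 4a³ + 27b² = 4·1³ + 27·8² = 4·1 + 27·64 ≡ 15 (mod 17). Nonzero ⇒ E is nonsingular.
For each x ∈ F_17, compute rhs = x³ + 1·x + 8 mod 17, then count y ∈ F_17 with y² ≡ rhs.
  x = 0: rhs = 8, matching y values: 5, 12 (2 points).
  x = 1: rhs = 10, matching y values: none (0 points).
  x = 2: rhs = 1, matching y values: 1, 16 (2 points).
  x = 3: rhs = 4, matching y values: 2, 15 (2 points).
  x = 4: rhs = 8, matching y values: 5, 12 (2 points).
  x = 5: rhs = 2, matching y values: 6, 11 (2 points).
  x = 6: rhs = 9, matching y values: 3, 14 (2 points).
  x = 7: rhs = 1, matching y values: 1, 16 (2 points).
  x = 8: rhs = 1, matching y values: 1, 16 (2 points).
  x = 9: rhs = 15, matching y values: 7, 10 (2 points).
  x = 10: rhs = 15, matching y values: 7, 10 (2 points).
  x = 11: rhs = 7, matching y values: none (0 points).
  x = 12: rhs = 14, matching y values: none (0 points).
  x = 13: rhs = 8, matching y values: 5, 12 (2 points).
  x = 14: rhs = 12, matching y values: none (0 points).
  x = 15: rhs = 15, matching y values: 7, 10 (2 points).
  x = 16: rhs = 6, matching y values: none (0 points).
Total affine count: 24.
Full point count |E(F_17)| = 24 + 1 = 25.
Hasse bound: |25 − (17+1)| = |7| = 7 ≤ 2√17 ≈ 8.2462 ✓.


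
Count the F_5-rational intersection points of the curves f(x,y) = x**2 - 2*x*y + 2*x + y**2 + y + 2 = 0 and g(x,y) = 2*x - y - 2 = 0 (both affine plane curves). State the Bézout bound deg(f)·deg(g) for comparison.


Common zeros: {(1, 0), (4, 1)}; count = 2; Bézout bound = 2.

deg(f) = 2, deg(g) = 1, so Bézout bound = 2.
Scan x ∈ F_5. For each x, list the y ∈ F_5 with f(x, y) ≡ 0 and those with g(x, y) ≡ 0 (mod 5); the common zeros in that column are the intersection.
  x = 0: f ≡ 0 at y ∈ ∅; g ≡ 0 at y ∈ {3}; common: ∅.
  x = 1: f ≡ 0 at y ∈ {0, 1}; g ≡ 0 at y ∈ {0}; common: {0}.
  x = 2: f ≡ 0 at y ∈ {0, 3}; g ≡ 0 at y ∈ {2}; common: ∅.
  x = 3: f ≡ 0 at y ∈ ∅; g ≡ 0 at y ∈ {4}; common: ∅.
  x = 4: f ≡ 0 at y ∈ {1}; g ≡ 0 at y ∈ {1}; common: {1}.
Collecting: common zeros = {(1, 0), (4, 1)}, so the count is 2.
Comparison with the Bézout bound: 2 ≤ 2 = deg(f)·deg(g), as expected for curves with no common component (the bound is attained).


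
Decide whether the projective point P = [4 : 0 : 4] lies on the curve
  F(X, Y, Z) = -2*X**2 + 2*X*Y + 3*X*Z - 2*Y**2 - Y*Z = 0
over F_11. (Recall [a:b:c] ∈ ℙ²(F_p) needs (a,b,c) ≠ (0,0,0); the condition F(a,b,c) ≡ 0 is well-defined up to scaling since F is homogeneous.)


F(4,0,4) ≡ 5 (mod 11); P is NOT on the curve.

Evaluate F(4, 0, 4) term-by-term (mod 11).
  -2*X**2 ↦ -2·16·1·1 = -32
  2*X*Y ↦ 2·4·0·1 = 0
  3*X*Z ↦ 3·4·1·4 = 48
  -2*Y**2 ↦ -2·1·0·1 = 0
  -Y*Z ↦ -1·1·0·4 = 0
Sum: F(4, 0, 4) = (-32) + (0) + (48) + (0) + (0) = 16.
Reducing mod 11: 16 ≡ 5 (mod 11).
Since F(a, b, c) ≡ 5 ≠ 0 (mod 11), P does NOT lie on the curve.


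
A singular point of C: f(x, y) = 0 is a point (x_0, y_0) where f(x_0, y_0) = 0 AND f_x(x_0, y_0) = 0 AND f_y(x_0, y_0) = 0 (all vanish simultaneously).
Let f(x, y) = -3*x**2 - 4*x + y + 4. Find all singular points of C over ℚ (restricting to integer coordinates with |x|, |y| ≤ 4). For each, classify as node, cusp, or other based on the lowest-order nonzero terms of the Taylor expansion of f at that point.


No singular points in the scanned grid; C is smooth there.

Compute partial derivatives:
  f_x = -6*x - 4.
  f_y = 1.
f_y = 1 is a nonzero constant, so f_y never vanishes: no point (x, y) can satisfy f = f_x = f_y = 0. In particular no (x, y) ∈ {−4, ..., 4}² is singular; the curve is smooth.


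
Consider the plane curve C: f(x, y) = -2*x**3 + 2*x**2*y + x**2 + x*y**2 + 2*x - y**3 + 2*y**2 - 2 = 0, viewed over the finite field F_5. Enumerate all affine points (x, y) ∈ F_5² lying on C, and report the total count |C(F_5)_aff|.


Affine F_5-points: {(1, 3), (2, 0)}; count = 2.

For each of the 25 pairs (x, y) ∈ F_5², evaluate f(x, y) mod 5. Record the zeros.
  x = 0: [0↦3, 1↦4, 2↦3, 3↦4, 4↦1]  zeros at y ∈ ∅
  x = 1: [0↦4, 1↦3, 2↦2, 3↦0, 4↦1]  zeros at y ∈ {3}
  x = 2: [0↦0, 1↦1, 2↦4, 3↦3, 4↦2]  zeros at y ∈ {0}
  x = 3: [0↦4, 1↦1, 2↦2, 3↦1, 4↦2]  zeros at y ∈ ∅
  x = 4: [0↦4, 1↦1, 2↦4, 3↦2, 4↦4]  zeros at y ∈ ∅
Collecting zeros: affine points = {(1, 3), (2, 0)}.
Total count |C(F_5)_aff| = 2.


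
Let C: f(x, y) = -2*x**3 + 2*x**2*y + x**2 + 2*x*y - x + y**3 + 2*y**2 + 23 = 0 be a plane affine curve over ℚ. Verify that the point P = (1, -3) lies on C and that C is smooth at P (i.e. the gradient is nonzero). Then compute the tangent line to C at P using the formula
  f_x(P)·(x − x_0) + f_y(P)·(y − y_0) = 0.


Tangent line at P: -23*x + 19*y + 80 = 0.

Step 1: f(1, -3) = 0, so P lies on C.
Step 2: partial derivatives
  f_x(x, y) = -6*x**2 + 4*x*y + 2*x + 2*y - 1, f_y(x, y) = 2*x**2 + 2*x + 3*y**2 + 4*y.
  f_x(P) = -23, f_y(P) = 19 (gradient nonzero, so P is smooth).
Step 3: tangent line at P: -23·(x − 1) + 19·(y − -3) = 0.
Expanding: -23*x + 19*y + 80 = 0.


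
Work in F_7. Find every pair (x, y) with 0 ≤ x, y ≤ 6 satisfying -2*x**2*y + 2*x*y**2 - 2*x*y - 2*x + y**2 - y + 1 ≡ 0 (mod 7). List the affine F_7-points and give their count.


Affine F_7-points: {(0, 3), (0, 5), (1, 5), (1, 6), (3, 4), (4, 0), (4, 3), (5, 4), (5, 6)}; count = 9.

For each of the 49 pairs (x, y) ∈ F_7², evaluate f(x, y) mod 7. Record the zeros.
  x = 0: [0↦1, 1↦1, 2↦3, 3↦0, 4↦6, 5↦0, 6↦3]  zeros at y ∈ {3, 5}
  x = 1: [0↦6, 1↦4, 2↦1, 3↦4, 4↦6, 5↦0, 6↦0]  zeros at y ∈ {5, 6}
  x = 2: [0↦4, 1↦3, 2↦5, 3↦3, 4↦4, 5↦1, 6↦1]  zeros at y ∈ ∅
  x = 3: [0↦2, 1↦5, 2↦1, 3↦4, 4↦0, 5↦3, 6↦6]  zeros at y ∈ {4}
  x = 4: [0↦0, 1↦3, 2↦3, 3↦0, 4↦1, 5↦6, 6↦1]  zeros at y ∈ {0, 3}
  x = 5: [0↦5, 1↦4, 2↦4, 3↦5, 4↦0, 5↦3, 6↦0]  zeros at y ∈ {4, 6}
  x = 6: [0↦3, 1↦1, 2↦4, 3↦5, 4↦4, 5↦1, 6↦3]  zeros at y ∈ ∅
Collecting zeros: affine points = {(0, 3), (0, 5), (1, 5), (1, 6), (3, 4), (4, 0), (4, 3), (5, 4), (5, 6)}.
Total count |C(F_7)_aff| = 9.


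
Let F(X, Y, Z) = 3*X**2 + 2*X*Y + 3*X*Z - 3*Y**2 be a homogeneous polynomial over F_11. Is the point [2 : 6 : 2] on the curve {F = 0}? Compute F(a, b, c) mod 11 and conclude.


F(2,6,2) ≡ 6 (mod 11); P is NOT on the curve.

Evaluate F(2, 6, 2) term-by-term (mod 11).
  3*X**2 ↦ 3·4·1·1 = 12
  2*X*Y ↦ 2·2·6·1 = 24
  3*X*Z ↦ 3·2·1·2 = 12
  -3*Y**2 ↦ -3·1·36·1 = -108
Sum: F(2, 6, 2) = (12) + (24) + (12) + (-108) = -60.
Reducing mod 11: -60 ≡ 6 (mod 11).
Since F(a, b, c) ≡ 6 ≠ 0 (mod 11), P does NOT lie on the curve.


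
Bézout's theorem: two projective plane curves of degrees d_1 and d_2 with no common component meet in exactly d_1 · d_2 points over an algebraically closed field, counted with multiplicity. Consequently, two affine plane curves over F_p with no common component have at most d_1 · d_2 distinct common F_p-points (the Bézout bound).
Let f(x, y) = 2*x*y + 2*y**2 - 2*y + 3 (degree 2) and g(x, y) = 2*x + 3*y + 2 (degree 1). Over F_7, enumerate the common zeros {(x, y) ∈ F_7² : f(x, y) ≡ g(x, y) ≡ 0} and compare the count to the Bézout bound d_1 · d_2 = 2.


Common zeros: {(2, 5)}; count = 1; Bézout bound = 2.

deg(f) = 2, deg(g) = 1, so Bézout bound = 2.
Scan x ∈ F_7. For each x, list the y ∈ F_7 with f(x, y) ≡ 0 and those with g(x, y) ≡ 0 (mod 7); the common zeros in that column are the intersection.
  x = 0: f ≡ 0 at y ∈ {2, 6}; g ≡ 0 at y ∈ {4}; common: ∅.
  x = 1: f ≡ 0 at y ∈ {3, 4}; g ≡ 0 at y ∈ {1}; common: ∅.
  x = 2: f ≡ 0 at y ∈ {1, 5}; g ≡ 0 at y ∈ {5}; common: {5}.
  x = 3: f ≡ 0 at y ∈ ∅; g ≡ 0 at y ∈ {2}; common: ∅.
  x = 4: f ≡ 0 at y ∈ ∅; g ≡ 0 at y ∈ {6}; common: ∅.
  x = 5: f ≡ 0 at y ∈ ∅; g ≡ 0 at y ∈ {3}; common: ∅.
  x = 6: f ≡ 0 at y ∈ ∅; g ≡ 0 at y ∈ {0}; common: ∅.
Collecting: common zeros = {(2, 5)}, so the count is 1.
Comparison with the Bézout bound: 1 ≤ 2 = deg(f)·deg(g), as expected for curves with no common component (the affine F_7-count falls short of the bound because intersections may lie at infinity, over extension fields, or carry multiplicity).


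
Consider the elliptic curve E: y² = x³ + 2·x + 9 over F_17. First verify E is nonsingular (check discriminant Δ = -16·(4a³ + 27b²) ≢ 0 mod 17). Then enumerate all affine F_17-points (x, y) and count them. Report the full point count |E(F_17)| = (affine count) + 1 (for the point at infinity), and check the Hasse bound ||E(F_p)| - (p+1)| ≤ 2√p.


Affine points = {(0, 3), (0, 14), (2, 2), (2, 15), (3, 5), (3, 12), (4, 8), (4, 9), (5, 5), (5, 12), (6, 4), (6, 13), (7, 3), (7, 14), (9, 5), (9, 12), (10, 3), (10, 14), (11, 6), (11, 11)}; affine count = 20; |E(F_17)| = 21.

Discriminant check: Δ ∝ 4a³ + 27b² = 4·2³ + 27·9² = 4·8 + 27·81 ≡ 9 (mod 17). Nonzero ⇒ E is nonsingular.
For each x ∈ F_17, compute rhs = x³ + 2·x + 9 mod 17, then count y ∈ F_17 with y² ≡ rhs.
  x = 0: rhs = 9, matching y values: 3, 14 (2 points).
  x = 1: rhs = 12, matching y values: none (0 points).
  x = 2: rhs = 4, matching y values: 2, 15 (2 points).
  x = 3: rhs = 8, matching y values: 5, 12 (2 points).
  x = 4: rhs = 13, matching y values: 8, 9 (2 points).
  x = 5: rhs = 8, matching y values: 5, 12 (2 points).
  x = 6: rhs = 16, matching y values: 4, 13 (2 points).
  x = 7: rhs = 9, matching y values: 3, 14 (2 points).
  x = 8: rhs = 10, matching y values: none (0 points).
  x = 9: rhs = 8, matching y values: 5, 12 (2 points).
  x = 10: rhs = 9, matching y values: 3, 14 (2 points).
  x = 11: rhs = 2, matching y values: 6, 11 (2 points).
  x = 12: rhs = 10, matching y values: none (0 points).
  x = 13: rhs = 5, matching y values: none (0 points).
  x = 14: rhs = 10, matching y values: none (0 points).
  x = 15: rhs = 14, matching y values: none (0 points).
  x = 16: rhs = 6, matching y values: none (0 points).
Total affine count: 20.
Full point count |E(F_17)| = 20 + 1 = 21.
Hasse bound: |21 − (17+1)| = |3| = 3 ≤ 2√17 ≈ 8.2462 ✓.


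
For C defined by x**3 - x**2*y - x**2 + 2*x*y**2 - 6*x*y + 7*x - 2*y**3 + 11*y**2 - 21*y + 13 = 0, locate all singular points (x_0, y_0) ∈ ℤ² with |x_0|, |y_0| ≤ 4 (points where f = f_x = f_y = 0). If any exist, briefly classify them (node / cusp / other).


Singular points: {(1, 2)}; classification: cusp.

Compute partial derivatives:
  f_x = 3*x**2 - 2*x*y - 2*x + 2*y**2 - 6*y + 7.
  f_y = -x**2 + 4*x*y - 6*x - 6*y**2 + 22*y - 21.
Scan x_0 ∈ {−4, ..., 4}. For each x_0, f_y(x_0, y) is a polynomial in y; find its integer roots y ∈ {−4, ..., 4}, then test f_x and f at those candidates.
  x = -4: f_y(-4, y) = -6*y**2 + 6*y - 13; no integer root y with |y| ≤ 4.
  x = -3: f_y(-3, y) = -6*y**2 + 10*y - 12; no integer root y with |y| ≤ 4.
  x = -2: f_y(-2, y) = -6*y**2 + 14*y - 13; no integer root y with |y| ≤ 4.
  x = -1: f_y(-1, y) = -6*y**2 + 18*y - 16; no integer root y with |y| ≤ 4.
  x = 0: f_y(0, y) = -6*y**2 + 22*y - 21; no integer root y with |y| ≤ 4.
  x = 1: f_y(1, y) = -6*y**2 + 26*y - 28; vanishes at y ∈ {2}. (1, 2): f_x = 0, f = 0 — SINGULAR.
  x = 2: f_y(2, y) = -6*y**2 + 30*y - 37; no integer root y with |y| ≤ 4.
  x = 3: f_y(3, y) = -6*y**2 + 34*y - 48; vanishes at y ∈ {3}. (3, 3): f_x = 10 ≠ 0.
  x = 4: f_y(4, y) = -6*y**2 + 38*y - 61; no integer root y with |y| ≤ 4.
Only singular point on the grid: (1, 2).
Classify: substitute x = 1 + u, y = 2 + v and expand: f = u**3 - u**2*v + 2*u*v**2 - 2*v**3 + v**2.
No constant or linear terms (consistent with a singular point). Quadratic part: v**2. Cubic part: u**3 - u**2*v + 2*u*v**2 - 2*v**3.
The quadratic part v**2 is a perfect square, so there is a single (double) tangent line v = 0, i.e. y = 2. Restricting the cubic part to that line (v = 0) leaves u**3 ≠ 0, so f is not divisible by v and the branch is v² ≈ -u**3 to lowest order — this is a cusp.
Classification: cusp.


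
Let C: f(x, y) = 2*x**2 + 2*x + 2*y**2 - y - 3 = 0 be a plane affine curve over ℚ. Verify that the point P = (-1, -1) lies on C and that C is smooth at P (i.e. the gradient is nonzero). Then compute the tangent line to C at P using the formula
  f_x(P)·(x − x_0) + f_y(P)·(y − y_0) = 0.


Tangent line at P: -2*x - 5*y - 7 = 0.

Step 1: f(-1, -1) = 0, so P lies on C.
Step 2: partial derivatives
  f_x(x, y) = 4*x + 2, f_y(x, y) = 4*y - 1.
  f_x(P) = -2, f_y(P) = -5 (gradient nonzero, so P is smooth).
Step 3: tangent line at P: -2·(x − -1) + -5·(y − -1) = 0.
Expanding: -2*x - 5*y - 7 = 0.


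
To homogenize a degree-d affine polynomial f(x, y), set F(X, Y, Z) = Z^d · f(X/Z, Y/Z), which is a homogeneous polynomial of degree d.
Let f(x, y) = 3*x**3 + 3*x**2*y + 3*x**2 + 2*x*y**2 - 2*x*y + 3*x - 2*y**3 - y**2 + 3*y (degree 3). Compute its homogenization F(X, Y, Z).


F(X, Y, Z) = 3*X**3 + 3*X**2*Y + 3*X**2*Z + 2*X*Y**2 - 2*X*Y*Z + 3*X*Z**2 - 2*Y**3 - Y**2*Z + 3*Y*Z**2

deg(f) = 3.
Substitute x = X/Z, y = Y/Z into f, then multiply by Z^3.
  monomial 3·x^3·y^0 ↦ 3·X^3·Y^0·Z^0.
  monomial 3·x^2·y^1 ↦ 3·X^2·Y^1·Z^0.
  monomial 3·x^2·y^0 ↦ 3·X^2·Y^0·Z^1.
  monomial 2·x^1·y^2 ↦ 2·X^1·Y^2·Z^0.
  monomial -2·x^1·y^1 ↦ -2·X^1·Y^1·Z^1.
  monomial 3·x^1·y^0 ↦ 3·X^1·Y^0·Z^2.
  monomial -2·x^0·y^3 ↦ -2·X^0·Y^3·Z^0.
  monomial -1·x^0·y^2 ↦ -1·X^0·Y^2·Z^1.
  monomial 3·x^0·y^1 ↦ 3·X^0·Y^1·Z^2.
Collecting: F(X, Y, Z) = 3*X**3 + 3*X**2*Y + 3*X**2*Z + 2*X*Y**2 - 2*X*Y*Z + 3*X*Z**2 - 2*Y**3 - Y**2*Z + 3*Y*Z**2.


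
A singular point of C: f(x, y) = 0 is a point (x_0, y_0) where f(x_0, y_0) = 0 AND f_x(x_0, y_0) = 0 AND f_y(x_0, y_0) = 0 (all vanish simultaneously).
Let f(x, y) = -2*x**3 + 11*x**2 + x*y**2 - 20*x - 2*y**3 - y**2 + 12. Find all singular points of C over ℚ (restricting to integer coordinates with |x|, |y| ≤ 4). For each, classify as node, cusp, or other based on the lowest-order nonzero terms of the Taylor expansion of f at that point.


Singular points: {(2, 0)}; classification: node.

Compute partial derivatives:
  f_x = -6*x**2 + 22*x + y**2 - 20.
  f_y = 2*x*y - 6*y**2 - 2*y.
Scan x_0 ∈ {−4, ..., 4}. For each x_0, f_y(x_0, y) is a polynomial in y; find its integer roots y ∈ {−4, ..., 4}, then test f_x and f at those candidates.
  x = -4: f_y(-4, y) = -6*y**2 - 10*y; vanishes at y ∈ {0}. (-4, 0): f_x = -204 ≠ 0.
  x = -3: f_y(-3, y) = -6*y**2 - 8*y; vanishes at y ∈ {0}. (-3, 0): f_x = -140 ≠ 0.
  x = -2: f_y(-2, y) = -6*y**2 - 6*y; vanishes at y ∈ {-1, 0}. (-2, -1): f_x = -87 ≠ 0; (-2, 0): f_x = -88 ≠ 0.
  x = -1: f_y(-1, y) = -6*y**2 - 4*y; vanishes at y ∈ {0}. (-1, 0): f_x = -48 ≠ 0.
  x = 0: f_y(0, y) = -6*y**2 - 2*y; vanishes at y ∈ {0}. (0, 0): f_x = -20 ≠ 0.
  x = 1: f_y(1, y) = -6*y**2; vanishes at y ∈ {0}. (1, 0): f_x = -4 ≠ 0.
  x = 2: f_y(2, y) = -6*y**2 + 2*y; vanishes at y ∈ {0}. (2, 0): f_x = 0, f = 0 — SINGULAR.
  x = 3: f_y(3, y) = -6*y**2 + 4*y; vanishes at y ∈ {0}. (3, 0): f_x = -8 ≠ 0.
  x = 4: f_y(4, y) = -6*y**2 + 6*y; vanishes at y ∈ {0, 1}. (4, 0): f_x = -28 ≠ 0; (4, 1): f_x = -27 ≠ 0.
Only singular point on the grid: (2, 0).
Classify: substitute x = 2 + u, y = 0 + v and expand: f = -2*u**3 - u**2 + u*v**2 - 2*v**3 + v**2.
No constant or linear terms (consistent with a singular point). Quadratic part: -u**2 + v**2. Cubic part: -2*u**3 + u*v**2 - 2*v**3.
The quadratic part v**2 - u**2 = (v − u)(v + u) splits into two distinct linear factors, so there are two distinct tangent lines y − 0 = ±(x − 2) — this is a node (ordinary double point).
Classification: node.


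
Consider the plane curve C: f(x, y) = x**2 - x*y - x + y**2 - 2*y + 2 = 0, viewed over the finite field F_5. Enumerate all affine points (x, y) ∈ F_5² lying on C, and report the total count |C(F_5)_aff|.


Affine F_5-points: {(0, 3), (0, 4), (1, 1), (1, 2), (2, 2), (4, 3)}; count = 6.

For each of the 25 pairs (x, y) ∈ F_5², evaluate f(x, y) mod 5. Record the zeros.
  x = 0: [0↦2, 1↦1, 2↦2, 3↦0, 4↦0]  zeros at y ∈ {3, 4}
  x = 1: [0↦2, 1↦0, 2↦0, 3↦2, 4↦1]  zeros at y ∈ {1, 2}
  x = 2: [0↦4, 1↦1, 2↦0, 3↦1, 4↦4]  zeros at y ∈ {2}
  x = 3: [0↦3, 1↦4, 2↦2, 3↦2, 4↦4]  zeros at y ∈ ∅
  x = 4: [0↦4, 1↦4, 2↦1, 3↦0, 4↦1]  zeros at y ∈ {3}
Collecting zeros: affine points = {(0, 3), (0, 4), (1, 1), (1, 2), (2, 2), (4, 3)}.
Total count |C(F_5)_aff| = 6.


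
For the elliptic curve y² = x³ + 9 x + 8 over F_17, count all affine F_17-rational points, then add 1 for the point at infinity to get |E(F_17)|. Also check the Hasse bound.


Affine points = {(0, 5), (0, 12), (1, 1), (1, 16), (2, 0), (5, 5), (5, 12), (9, 6), (9, 11), (12, 5), (12, 12), (15, 4), (15, 13), (16, 7), (16, 10)}; affine count = 15; |E(F_17)| = 16.

Discriminant check: Δ ∝ 4a³ + 27b² = 4·9³ + 27·8² = 4·729 + 27·64 ≡ 3 (mod 17). Nonzero ⇒ E is nonsingular.
For each x ∈ F_17, compute rhs = x³ + 9·x + 8 mod 17, then count y ∈ F_17 with y² ≡ rhs.
  x = 0: rhs = 8, matching y values: 5, 12 (2 points).
  x = 1: rhs = 1, matching y values: 1, 16 (2 points).
  x = 2: rhs = 0, matching y values: 0 (1 points).
  x = 3: rhs = 11, matching y values: none (0 points).
  x = 4: rhs = 6, matching y values: none (0 points).
  x = 5: rhs = 8, matching y values: 5, 12 (2 points).
  x = 6: rhs = 6, matching y values: none (0 points).
  x = 7: rhs = 6, matching y values: none (0 points).
  x = 8: rhs = 14, matching y values: none (0 points).
  x = 9: rhs = 2, matching y values: 6, 11 (2 points).
  x = 10: rhs = 10, matching y values: none (0 points).
  x = 11: rhs = 10, matching y values: none (0 points).
  x = 12: rhs = 8, matching y values: 5, 12 (2 points).
  x = 13: rhs = 10, matching y values: none (0 points).
  x = 14: rhs = 5, matching y values: none (0 points).
  x = 15: rhs = 16, matching y values: 4, 13 (2 points).
  x = 16: rhs = 15, matching y values: 7, 10 (2 points).
Total affine count: 15.
Full point count |E(F_17)| = 15 + 1 = 16.
Hasse bound: |16 − (17+1)| = |-2| = 2 ≤ 2√17 ≈ 8.2462 ✓.


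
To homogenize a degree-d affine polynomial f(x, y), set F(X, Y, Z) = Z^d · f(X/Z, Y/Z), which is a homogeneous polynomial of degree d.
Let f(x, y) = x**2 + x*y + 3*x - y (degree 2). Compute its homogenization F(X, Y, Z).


F(X, Y, Z) = X**2 + X*Y + 3*X*Z - Y*Z

deg(f) = 2.
Substitute x = X/Z, y = Y/Z into f, then multiply by Z^2.
  monomial 1·x^2·y^0 ↦ 1·X^2·Y^0·Z^0.
  monomial 1·x^1·y^1 ↦ 1·X^1·Y^1·Z^0.
  monomial 3·x^1·y^0 ↦ 3·X^1·Y^0·Z^1.
  monomial -1·x^0·y^1 ↦ -1·X^0·Y^1·Z^1.
Collecting: F(X, Y, Z) = X**2 + X*Y + 3*X*Z - Y*Z.


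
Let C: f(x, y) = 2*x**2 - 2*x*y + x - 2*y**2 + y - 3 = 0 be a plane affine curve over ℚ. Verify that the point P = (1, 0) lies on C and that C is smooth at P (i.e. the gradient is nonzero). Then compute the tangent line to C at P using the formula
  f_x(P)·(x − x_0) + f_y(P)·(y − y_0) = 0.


Tangent line at P: 5*x - y - 5 = 0.

Step 1: f(1, 0) = 0, so P lies on C.
Step 2: partial derivatives
  f_x(x, y) = 4*x - 2*y + 1, f_y(x, y) = -2*x - 4*y + 1.
  f_x(P) = 5, f_y(P) = -1 (gradient nonzero, so P is smooth).
Step 3: tangent line at P: 5·(x − 1) + -1·(y − 0) = 0.
Expanding: 5*x - y - 5 = 0.


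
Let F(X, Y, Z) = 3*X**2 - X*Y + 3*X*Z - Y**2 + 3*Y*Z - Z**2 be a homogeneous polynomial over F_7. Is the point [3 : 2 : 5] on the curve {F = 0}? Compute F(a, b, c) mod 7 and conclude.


F(3,2,5) ≡ 4 (mod 7); P is NOT on the curve.

Evaluate F(3, 2, 5) term-by-term (mod 7).
  3*X**2 ↦ 3·9·1·1 = 27
  -X*Y ↦ -1·3·2·1 = -6
  3*X*Z ↦ 3·3·1·5 = 45
  -Y**2 ↦ -1·1·4·1 = -4
  3*Y*Z ↦ 3·1·2·5 = 30
  -Z**2 ↦ -1·1·1·25 = -25
Sum: F(3, 2, 5) = (27) + (-6) + (45) + (-4) + (30) + (-25) = 67.
Reducing mod 7: 67 ≡ 4 (mod 7).
Since F(a, b, c) ≡ 4 ≠ 0 (mod 7), P does NOT lie on the curve.


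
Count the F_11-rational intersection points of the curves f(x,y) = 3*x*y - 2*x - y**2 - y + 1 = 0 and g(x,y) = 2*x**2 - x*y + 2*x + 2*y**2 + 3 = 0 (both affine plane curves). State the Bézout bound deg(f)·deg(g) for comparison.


Common zeros: ∅; count = 0; Bézout bound = 4.

deg(f) = 2, deg(g) = 2, so Bézout bound = 4.
Scan x ∈ F_11. For each x, list the y ∈ F_11 with f(x, y) ≡ 0 and those with g(x, y) ≡ 0 (mod 11); the common zeros in that column are the intersection.
  x = 0: f ≡ 0 at y ∈ {3, 7}; g ≡ 0 at y ∈ {2, 9}; common: ∅.
  x = 1: f ≡ 0 at y ∈ {1}; g ≡ 0 at y ∈ {3}; common: ∅.
  x = 2: f ≡ 0 at y ∈ ∅; g ≡ 0 at y ∈ {5, 7}; common: ∅.
  x = 3: f ≡ 0 at y ∈ {4}; g ≡ 0 at y ∈ ∅; common: ∅.
  x = 4: f ≡ 0 at y ∈ {2, 9}; g ≡ 0 at y ∈ ∅; common: ∅.
  x = 5: f ≡ 0 at y ∈ ∅; g ≡ 0 at y ∈ {3, 5}; common: ∅.
  x = 6: f ≡ 0 at y ∈ {0, 6}; g ≡ 0 at y ∈ {7}; common: ∅.
  x = 7: f ≡ 0 at y ∈ ∅; g ≡ 0 at y ∈ {1, 8}; common: ∅.
  x = 8: f ≡ 0 at y ∈ ∅; g ≡ 0 at y ∈ ∅; common: ∅.
  x = 9: f ≡ 0 at y ∈ {5, 10}; g ≡ 0 at y ∈ {1, 9}; common: ∅.
  x = 10: f ≡ 0 at y ∈ ∅; g ≡ 0 at y ∈ ∅; common: ∅.
Collecting: common zeros = ∅, so the count is 0.
Comparison with the Bézout bound: 0 ≤ 4 = deg(f)·deg(g), as expected for curves with no common component (the affine F_11-count falls short of the bound because intersections may lie at infinity, over extension fields, or carry multiplicity).


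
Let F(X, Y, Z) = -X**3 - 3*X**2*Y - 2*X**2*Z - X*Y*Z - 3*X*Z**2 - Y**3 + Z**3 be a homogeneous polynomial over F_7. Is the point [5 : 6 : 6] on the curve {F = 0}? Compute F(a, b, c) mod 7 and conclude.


F(5,6,6) ≡ 1 (mod 7); P is NOT on the curve.

Evaluate F(5, 6, 6) term-by-term (mod 7).
  -X**3 ↦ -1·125·1·1 = -125
  -3*X**2*Y ↦ -3·25·6·1 = -450
  -2*X**2*Z ↦ -2·25·1·6 = -300
  -X*Y*Z ↦ -1·5·6·6 = -180
  -3*X*Z**2 ↦ -3·5·1·36 = -540
  -Y**3 ↦ -1·1·216·1 = -216
  Z**3 ↦ 1·1·1·216 = 216
Sum: F(5, 6, 6) = (-125) + (-450) + (-300) + (-180) + (-540) + (-216) + (216) = -1595.
Reducing mod 7: -1595 ≡ 1 (mod 7).
Since F(a, b, c) ≡ 1 ≠ 0 (mod 7), P does NOT lie on the curve.


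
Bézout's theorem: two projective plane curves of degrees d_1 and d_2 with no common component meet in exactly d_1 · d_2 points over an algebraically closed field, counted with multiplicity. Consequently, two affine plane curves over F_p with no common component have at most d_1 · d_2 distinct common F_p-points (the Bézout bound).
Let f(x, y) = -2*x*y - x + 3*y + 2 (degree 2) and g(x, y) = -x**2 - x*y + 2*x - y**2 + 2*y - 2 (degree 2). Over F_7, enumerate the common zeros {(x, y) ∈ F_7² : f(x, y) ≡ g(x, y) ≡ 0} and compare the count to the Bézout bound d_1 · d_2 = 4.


Common zeros: ∅; count = 0; Bézout bound = 4.

deg(f) = 2, deg(g) = 2, so Bézout bound = 4.
Scan x ∈ F_7. For each x, list the y ∈ F_7 with f(x, y) ≡ 0 and those with g(x, y) ≡ 0 (mod 7); the common zeros in that column are the intersection.
  x = 0: f ≡ 0 at y ∈ {4}; g ≡ 0 at y ∈ ∅; common: ∅.
  x = 1: f ≡ 0 at y ∈ {6}; g ≡ 0 at y ∈ {3, 5}; common: ∅.
  x = 2: f ≡ 0 at y ∈ {0}; g ≡ 0 at y ∈ ∅; common: ∅.
  x = 3: f ≡ 0 at y ∈ {2}; g ≡ 0 at y ∈ {1, 5}; common: ∅.
  x = 4: f ≡ 0 at y ∈ {1}; g ≡ 0 at y ∈ ∅; common: ∅.
  x = 5: f ≡ 0 at y ∈ ∅; g ≡ 0 at y ∈ {1, 3}; common: ∅.
  x = 6: f ≡ 0 at y ∈ {5}; g ≡ 0 at y ∈ ∅; common: ∅.
Collecting: common zeros = ∅, so the count is 0.
Comparison with the Bézout bound: 0 ≤ 4 = deg(f)·deg(g), as expected for curves with no common component (the affine F_7-count falls short of the bound because intersections may lie at infinity, over extension fields, or carry multiplicity).


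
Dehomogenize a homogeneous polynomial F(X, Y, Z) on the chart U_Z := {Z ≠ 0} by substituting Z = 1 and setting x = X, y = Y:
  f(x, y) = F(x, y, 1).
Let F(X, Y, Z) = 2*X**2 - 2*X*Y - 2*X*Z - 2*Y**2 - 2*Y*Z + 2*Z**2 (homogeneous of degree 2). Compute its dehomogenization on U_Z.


f(x, y) = 2*x**2 - 2*x*y - 2*x - 2*y**2 - 2*y + 2

On U_Z we set Z = 1. Each monomial c·X^i·Y^j·Z^k in F becomes c·x^i·y^j·1^k = c·x^i·y^j.
Substituting Z = 1: F(X, Y, 1) = 2*x**2 - 2*x*y - 2*x - 2*y**2 - 2*y + 2.
Note: deg(f) ≤ deg(F) = 2; strict inequality happens when F is divisible by Z (lost terms).


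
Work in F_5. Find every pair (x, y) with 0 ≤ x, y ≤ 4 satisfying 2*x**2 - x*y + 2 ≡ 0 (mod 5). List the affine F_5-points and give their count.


Affine F_5-points: {(1, 4), (2, 0), (3, 0), (4, 1)}; count = 4.

For each of the 25 pairs (x, y) ∈ F_5², evaluate f(x, y) mod 5. Record the zeros.
  x = 0: [0↦2, 1↦2, 2↦2, 3↦2, 4↦2]  zeros at y ∈ ∅
  x = 1: [0↦4, 1↦3, 2↦2, 3↦1, 4↦0]  zeros at y ∈ {4}
  x = 2: [0↦0, 1↦3, 2↦1, 3↦4, 4↦2]  zeros at y ∈ {0}
  x = 3: [0↦0, 1↦2, 2↦4, 3↦1, 4↦3]  zeros at y ∈ {0}
  x = 4: [0↦4, 1↦0, 2↦1, 3↦2, 4↦3]  zeros at y ∈ {1}
Collecting zeros: affine points = {(1, 4), (2, 0), (3, 0), (4, 1)}.
Total count |C(F_5)_aff| = 4.
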